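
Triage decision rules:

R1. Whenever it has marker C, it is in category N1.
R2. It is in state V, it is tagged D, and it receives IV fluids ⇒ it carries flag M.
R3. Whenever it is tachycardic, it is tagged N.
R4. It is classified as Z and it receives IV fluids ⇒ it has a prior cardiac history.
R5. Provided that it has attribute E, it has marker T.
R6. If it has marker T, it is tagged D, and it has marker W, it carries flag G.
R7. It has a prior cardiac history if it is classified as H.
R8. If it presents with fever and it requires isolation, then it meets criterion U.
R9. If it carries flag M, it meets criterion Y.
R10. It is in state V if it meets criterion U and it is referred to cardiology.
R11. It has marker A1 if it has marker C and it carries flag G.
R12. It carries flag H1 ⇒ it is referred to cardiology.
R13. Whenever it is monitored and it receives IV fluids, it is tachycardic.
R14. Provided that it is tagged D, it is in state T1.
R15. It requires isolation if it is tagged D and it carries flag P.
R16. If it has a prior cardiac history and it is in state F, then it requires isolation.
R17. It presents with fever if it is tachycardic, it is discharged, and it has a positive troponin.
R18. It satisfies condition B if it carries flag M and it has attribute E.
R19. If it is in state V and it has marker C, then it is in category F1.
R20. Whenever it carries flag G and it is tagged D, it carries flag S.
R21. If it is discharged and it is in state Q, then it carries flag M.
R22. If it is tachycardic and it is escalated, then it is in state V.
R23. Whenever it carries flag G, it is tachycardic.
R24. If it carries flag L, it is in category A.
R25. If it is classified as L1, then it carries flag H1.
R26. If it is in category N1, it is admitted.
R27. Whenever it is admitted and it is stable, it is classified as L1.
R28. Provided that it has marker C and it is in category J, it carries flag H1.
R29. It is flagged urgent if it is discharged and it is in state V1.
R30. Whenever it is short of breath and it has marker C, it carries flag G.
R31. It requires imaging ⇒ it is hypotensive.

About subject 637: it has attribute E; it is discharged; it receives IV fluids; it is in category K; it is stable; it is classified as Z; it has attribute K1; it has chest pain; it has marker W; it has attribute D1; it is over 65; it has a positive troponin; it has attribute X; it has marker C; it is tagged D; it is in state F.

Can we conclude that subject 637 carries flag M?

By R1 (it has marker C): it is in category N1.
By R4 (it is classified as Z, it receives IV fluids): it has a prior cardiac history.
By R5 (it has attribute E): it has marker T.
By R6 (it has marker T, it is tagged D, it has marker W): it carries flag G.
By R16 (it has a prior cardiac history, it is in state F): it requires isolation.
By R23 (it carries flag G): it is tachycardic.
By R26 (it is in category N1): it is admitted.
By R27 (it is admitted, it is stable): it is classified as L1.
By R17 (it is tachycardic, it is discharged, it has a positive troponin): it presents with fever.
By R25 (it is classified as L1): it carries flag H1.
By R8 (it presents with fever, it requires isolation): it meets criterion U.
By R12 (it carries flag H1): it is referred to cardiology.
By R10 (it meets criterion U, it is referred to cardiology): it is in state V.
By R2 (it is in state V, it is tagged D, it receives IV fluids): it carries flag M.

Yes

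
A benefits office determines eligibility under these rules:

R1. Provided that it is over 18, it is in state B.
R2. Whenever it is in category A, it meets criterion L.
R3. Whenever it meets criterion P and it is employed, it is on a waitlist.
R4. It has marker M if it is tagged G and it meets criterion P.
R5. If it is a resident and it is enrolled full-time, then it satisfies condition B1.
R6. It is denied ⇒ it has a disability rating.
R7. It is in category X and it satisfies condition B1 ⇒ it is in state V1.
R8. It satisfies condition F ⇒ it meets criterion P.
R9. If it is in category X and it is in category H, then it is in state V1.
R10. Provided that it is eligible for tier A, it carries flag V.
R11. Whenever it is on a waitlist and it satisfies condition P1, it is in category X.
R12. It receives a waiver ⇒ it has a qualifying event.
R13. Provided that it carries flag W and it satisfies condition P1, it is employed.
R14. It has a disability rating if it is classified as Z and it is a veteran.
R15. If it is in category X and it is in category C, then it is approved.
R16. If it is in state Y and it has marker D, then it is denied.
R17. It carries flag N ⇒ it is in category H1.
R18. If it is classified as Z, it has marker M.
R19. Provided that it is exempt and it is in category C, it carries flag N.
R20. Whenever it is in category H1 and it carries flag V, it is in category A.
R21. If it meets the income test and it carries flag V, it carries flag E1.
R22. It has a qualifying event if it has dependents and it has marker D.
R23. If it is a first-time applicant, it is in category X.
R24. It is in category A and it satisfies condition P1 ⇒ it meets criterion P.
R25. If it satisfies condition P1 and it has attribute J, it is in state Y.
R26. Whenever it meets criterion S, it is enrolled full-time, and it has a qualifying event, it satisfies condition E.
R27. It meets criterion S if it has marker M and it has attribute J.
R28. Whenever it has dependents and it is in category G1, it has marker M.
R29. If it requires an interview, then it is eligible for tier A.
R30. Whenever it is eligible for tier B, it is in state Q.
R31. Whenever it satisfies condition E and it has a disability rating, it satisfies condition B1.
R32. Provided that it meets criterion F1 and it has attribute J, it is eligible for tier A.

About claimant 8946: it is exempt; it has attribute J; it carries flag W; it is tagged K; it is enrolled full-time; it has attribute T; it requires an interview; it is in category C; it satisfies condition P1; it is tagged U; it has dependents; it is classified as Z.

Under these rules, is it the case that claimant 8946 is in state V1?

No

Forward chaining from the given facts derives: is employed, has marker M, carries flag N, is in state Y, meets criterion S, is eligible for tier A, carries flag V, is in category H1, is in category A, meets criterion P, meets criterion L, is on a waitlist, is in category X, is approved.
Rules concluding "it is in state V1": R7 needs "it satisfies condition B1"; R9 needs "it is in category H" — none of these are established.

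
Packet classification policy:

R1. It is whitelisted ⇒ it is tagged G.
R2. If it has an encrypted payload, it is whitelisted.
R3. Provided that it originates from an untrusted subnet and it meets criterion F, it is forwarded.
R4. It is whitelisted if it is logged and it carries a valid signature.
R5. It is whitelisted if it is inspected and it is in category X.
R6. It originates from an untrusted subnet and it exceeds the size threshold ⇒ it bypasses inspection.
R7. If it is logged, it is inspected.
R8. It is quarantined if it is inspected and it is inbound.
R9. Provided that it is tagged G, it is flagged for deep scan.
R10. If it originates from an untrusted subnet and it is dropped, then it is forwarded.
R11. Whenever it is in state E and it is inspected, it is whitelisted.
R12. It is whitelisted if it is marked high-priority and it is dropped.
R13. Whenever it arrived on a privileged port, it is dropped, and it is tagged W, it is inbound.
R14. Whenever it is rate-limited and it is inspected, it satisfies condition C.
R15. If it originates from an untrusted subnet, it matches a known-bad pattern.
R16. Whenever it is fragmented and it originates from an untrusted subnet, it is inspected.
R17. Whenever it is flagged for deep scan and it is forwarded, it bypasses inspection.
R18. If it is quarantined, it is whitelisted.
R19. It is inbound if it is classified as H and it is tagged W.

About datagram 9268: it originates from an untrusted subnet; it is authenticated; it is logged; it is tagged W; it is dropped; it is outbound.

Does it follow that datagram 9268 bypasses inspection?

No

Forward chaining from the given facts derives: is inspected, is forwarded, matches a known-bad pattern.
Rules concluding "it bypasses inspection": R6 needs "it exceeds the size threshold"; R17 needs "it is flagged for deep scan" — none of these are established.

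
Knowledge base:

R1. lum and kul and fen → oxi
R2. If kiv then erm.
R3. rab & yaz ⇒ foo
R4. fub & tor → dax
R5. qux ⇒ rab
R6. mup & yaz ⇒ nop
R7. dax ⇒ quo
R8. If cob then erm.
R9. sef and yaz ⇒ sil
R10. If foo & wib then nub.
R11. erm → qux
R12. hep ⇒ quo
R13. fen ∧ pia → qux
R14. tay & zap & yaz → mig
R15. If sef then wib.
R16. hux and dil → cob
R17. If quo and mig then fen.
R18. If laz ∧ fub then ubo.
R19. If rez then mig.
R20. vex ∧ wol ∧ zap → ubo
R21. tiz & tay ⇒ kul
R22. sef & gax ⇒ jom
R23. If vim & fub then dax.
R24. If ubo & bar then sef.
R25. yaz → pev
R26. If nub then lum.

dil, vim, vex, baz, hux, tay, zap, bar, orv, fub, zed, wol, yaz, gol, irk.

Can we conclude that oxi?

No

Forward chaining from the given facts derives: mig, cob, ubo, dax, sef, pev, quo, erm, sil, qux, wib, fen, rab, foo, nub, lum.
The only rule concluding oxi is R1, which needs kul; that is never established.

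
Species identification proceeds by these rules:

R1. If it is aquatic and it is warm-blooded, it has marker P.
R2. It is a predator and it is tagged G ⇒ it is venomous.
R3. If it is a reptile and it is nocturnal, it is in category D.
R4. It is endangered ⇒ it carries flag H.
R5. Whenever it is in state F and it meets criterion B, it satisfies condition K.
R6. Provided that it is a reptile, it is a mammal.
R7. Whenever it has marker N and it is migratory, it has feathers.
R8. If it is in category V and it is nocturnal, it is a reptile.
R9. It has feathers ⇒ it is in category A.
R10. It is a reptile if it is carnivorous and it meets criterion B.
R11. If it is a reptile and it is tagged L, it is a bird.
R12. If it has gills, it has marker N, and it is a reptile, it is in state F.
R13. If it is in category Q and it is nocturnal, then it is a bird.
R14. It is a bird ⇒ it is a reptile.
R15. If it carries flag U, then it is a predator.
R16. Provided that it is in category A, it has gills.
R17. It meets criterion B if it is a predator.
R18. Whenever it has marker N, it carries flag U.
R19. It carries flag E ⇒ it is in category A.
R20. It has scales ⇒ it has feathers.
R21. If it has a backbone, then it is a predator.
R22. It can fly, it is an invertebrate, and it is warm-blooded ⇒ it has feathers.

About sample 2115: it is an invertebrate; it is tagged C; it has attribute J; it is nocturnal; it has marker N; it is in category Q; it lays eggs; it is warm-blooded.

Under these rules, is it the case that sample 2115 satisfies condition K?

Forward chaining from the given facts derives: is a bird, is a reptile, carries flag U, is in category D, is a mammal, is a predator, meets criterion B.
The only rule concluding "it satisfies condition K" is R5, which needs "it is in state F"; that is never established.

No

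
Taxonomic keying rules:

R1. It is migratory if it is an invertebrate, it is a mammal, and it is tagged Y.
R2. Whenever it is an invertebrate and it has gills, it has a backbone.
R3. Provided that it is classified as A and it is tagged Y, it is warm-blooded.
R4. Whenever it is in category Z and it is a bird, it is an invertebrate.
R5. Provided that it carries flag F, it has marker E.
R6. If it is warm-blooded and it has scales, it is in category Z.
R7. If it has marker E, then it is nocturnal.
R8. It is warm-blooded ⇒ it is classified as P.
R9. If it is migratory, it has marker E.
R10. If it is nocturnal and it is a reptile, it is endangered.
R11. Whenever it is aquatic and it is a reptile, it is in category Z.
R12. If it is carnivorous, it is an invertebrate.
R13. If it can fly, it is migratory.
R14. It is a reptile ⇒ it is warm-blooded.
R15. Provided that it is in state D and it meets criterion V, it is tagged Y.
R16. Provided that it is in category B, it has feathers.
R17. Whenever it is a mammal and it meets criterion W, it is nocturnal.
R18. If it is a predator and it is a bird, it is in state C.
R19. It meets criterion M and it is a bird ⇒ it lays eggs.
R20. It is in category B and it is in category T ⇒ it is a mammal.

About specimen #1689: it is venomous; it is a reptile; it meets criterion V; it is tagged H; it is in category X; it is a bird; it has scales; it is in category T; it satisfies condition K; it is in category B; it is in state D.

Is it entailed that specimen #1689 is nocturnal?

By R14 (it is a reptile): it is warm-blooded.
By R15 (it is in state D, it meets criterion V): it is tagged Y.
By R20 (it is in category B, it is in category T): it is a mammal.
By R6 (it is warm-blooded, it has scales): it is in category Z.
By R4 (it is in category Z, it is a bird): it is an invertebrate.
By R1 (it is an invertebrate, it is a mammal, it is tagged Y): it is migratory.
By R9 (it is migratory): it has marker E.
By R7 (it has marker E): it is nocturnal.

Yes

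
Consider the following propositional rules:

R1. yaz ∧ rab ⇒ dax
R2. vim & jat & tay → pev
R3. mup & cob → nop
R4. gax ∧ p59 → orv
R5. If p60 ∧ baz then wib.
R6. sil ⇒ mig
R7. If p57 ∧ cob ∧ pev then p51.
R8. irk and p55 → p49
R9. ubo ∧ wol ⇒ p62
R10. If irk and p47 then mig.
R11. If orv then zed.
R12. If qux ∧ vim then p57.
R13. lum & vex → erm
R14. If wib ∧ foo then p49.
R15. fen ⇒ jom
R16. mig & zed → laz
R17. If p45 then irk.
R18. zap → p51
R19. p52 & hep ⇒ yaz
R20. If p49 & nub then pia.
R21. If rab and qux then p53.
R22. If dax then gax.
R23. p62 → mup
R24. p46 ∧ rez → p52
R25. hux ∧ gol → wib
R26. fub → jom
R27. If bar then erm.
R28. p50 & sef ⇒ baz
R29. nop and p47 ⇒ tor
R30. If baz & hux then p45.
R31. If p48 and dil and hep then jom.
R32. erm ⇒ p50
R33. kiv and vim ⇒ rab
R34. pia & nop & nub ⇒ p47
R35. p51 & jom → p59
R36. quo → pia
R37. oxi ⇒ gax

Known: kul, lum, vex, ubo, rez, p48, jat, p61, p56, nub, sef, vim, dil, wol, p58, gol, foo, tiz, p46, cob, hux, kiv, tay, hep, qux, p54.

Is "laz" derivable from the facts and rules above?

pev  (by R2: vim, jat, tay)
p62  (by R9: ubo, wol)
p57  (by R12: qux, vim)
erm  (by R13: lum, vex)
mup  (by R23: p62)
p52  (by R24: p46, rez)
wib  (by R25: hux, gol)
jom  (by R31: p48, dil, hep)
p50  (by R32: erm)
rab  (by R33: kiv, vim)
nop  (by R3: mup, cob)
p51  (by R7: p57, cob, pev)
p49  (by R14: wib, foo)
yaz  (by R19: p52, hep)
pia  (by R20: p49, nub)
baz  (by R28: p50, sef)
p45  (by R30: baz, hux)
p47  (by R34: pia, nop, nub)
p59  (by R35: p51, jom)
dax  (by R1: yaz, rab)
irk  (by R17: p45)
gax  (by R22: dax)
orv  (by R4: gax, p59)
mig  (by R10: irk, p47)
zed  (by R11: orv)
laz  (by R16: mig, zed)

Yes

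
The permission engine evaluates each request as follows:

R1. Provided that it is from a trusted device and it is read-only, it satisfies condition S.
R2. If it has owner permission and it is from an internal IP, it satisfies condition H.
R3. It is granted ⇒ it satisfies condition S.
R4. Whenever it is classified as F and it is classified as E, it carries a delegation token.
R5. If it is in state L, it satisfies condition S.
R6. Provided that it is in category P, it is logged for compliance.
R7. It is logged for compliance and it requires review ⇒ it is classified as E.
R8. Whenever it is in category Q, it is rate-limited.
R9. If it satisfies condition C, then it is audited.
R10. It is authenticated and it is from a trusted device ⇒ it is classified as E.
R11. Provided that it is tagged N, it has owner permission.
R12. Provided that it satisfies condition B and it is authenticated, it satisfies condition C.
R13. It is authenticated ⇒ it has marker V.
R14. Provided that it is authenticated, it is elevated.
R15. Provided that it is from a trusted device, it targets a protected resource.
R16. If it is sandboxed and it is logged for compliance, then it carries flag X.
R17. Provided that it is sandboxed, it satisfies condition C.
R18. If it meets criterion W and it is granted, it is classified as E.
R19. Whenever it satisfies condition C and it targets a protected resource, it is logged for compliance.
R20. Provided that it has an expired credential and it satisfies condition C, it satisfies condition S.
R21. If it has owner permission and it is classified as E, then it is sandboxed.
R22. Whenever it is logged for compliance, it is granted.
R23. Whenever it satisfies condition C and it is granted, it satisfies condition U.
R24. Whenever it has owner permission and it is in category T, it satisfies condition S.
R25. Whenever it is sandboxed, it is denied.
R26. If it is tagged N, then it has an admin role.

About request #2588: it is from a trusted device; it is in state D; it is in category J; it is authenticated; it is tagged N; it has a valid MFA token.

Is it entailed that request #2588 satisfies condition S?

Yes

By R10 (it is authenticated, it is from a trusted device): it is classified as E.
By R11 (it is tagged N): it has owner permission.
By R15 (it is from a trusted device): it targets a protected resource.
By R21 (it has owner permission, it is classified as E): it is sandboxed.
By R17 (it is sandboxed): it satisfies condition C.
By R19 (it satisfies condition C, it targets a protected resource): it is logged for compliance.
By R22 (it is logged for compliance): it is granted.
By R3 (it is granted): it satisfies condition S.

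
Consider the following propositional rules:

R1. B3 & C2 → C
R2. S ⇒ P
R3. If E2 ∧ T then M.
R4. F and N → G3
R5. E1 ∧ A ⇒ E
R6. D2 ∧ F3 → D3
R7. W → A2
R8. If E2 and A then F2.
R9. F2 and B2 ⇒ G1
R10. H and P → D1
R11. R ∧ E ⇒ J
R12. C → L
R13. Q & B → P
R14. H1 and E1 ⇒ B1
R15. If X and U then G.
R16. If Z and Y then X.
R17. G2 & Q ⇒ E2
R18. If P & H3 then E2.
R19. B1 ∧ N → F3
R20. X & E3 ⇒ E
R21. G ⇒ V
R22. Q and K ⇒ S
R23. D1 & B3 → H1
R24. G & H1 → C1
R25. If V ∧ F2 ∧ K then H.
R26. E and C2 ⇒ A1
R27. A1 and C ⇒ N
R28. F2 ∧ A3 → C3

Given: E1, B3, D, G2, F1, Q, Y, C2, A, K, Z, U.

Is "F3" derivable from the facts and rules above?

C  (by R1: B3, C2)
E  (by R5: E1, A)
X  (by R16: Z, Y)
E2  (by R17: G2, Q)
S  (by R22: Q, K)
A1  (by R26: E, C2)
N  (by R27: A1, C)
P  (by R2: S)
F2  (by R8: E2, A)
G  (by R15: X, U)
V  (by R21: G)
H  (by R25: V, F2, K)
D1  (by R10: H, P)
H1  (by R23: D1, B3)
B1  (by R14: H1, E1)
F3  (by R19: B1, N)

Yes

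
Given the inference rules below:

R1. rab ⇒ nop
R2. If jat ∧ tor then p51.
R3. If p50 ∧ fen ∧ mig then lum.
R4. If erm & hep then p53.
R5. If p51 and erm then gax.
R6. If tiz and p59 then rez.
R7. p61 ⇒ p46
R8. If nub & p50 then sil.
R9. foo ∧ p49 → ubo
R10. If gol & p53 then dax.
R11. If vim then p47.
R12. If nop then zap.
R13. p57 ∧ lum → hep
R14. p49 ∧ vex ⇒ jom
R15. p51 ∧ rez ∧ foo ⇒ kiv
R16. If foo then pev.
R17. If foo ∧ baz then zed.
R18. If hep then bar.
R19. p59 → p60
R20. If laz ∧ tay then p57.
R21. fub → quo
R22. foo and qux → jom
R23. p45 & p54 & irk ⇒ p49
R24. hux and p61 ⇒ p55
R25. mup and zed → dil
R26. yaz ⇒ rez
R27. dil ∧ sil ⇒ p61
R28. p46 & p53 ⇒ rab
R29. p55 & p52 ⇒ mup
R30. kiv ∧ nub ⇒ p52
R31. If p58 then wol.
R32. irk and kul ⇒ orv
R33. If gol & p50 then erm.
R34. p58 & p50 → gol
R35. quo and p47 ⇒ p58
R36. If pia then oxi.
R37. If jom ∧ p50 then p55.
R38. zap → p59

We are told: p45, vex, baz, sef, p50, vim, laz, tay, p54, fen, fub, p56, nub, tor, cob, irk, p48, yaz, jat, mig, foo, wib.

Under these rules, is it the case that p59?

p51  (by R2: jat, tor)
lum  (by R3: p50, fen, mig)
sil  (by R8: nub, p50)
p47  (by R11: vim)
zed  (by R17: foo, baz)
p57  (by R20: laz, tay)
quo  (by R21: fub)
p49  (by R23: p45, p54, irk)
rez  (by R26: yaz)
p58  (by R35: quo, p47)
hep  (by R13: p57, lum)
jom  (by R14: p49, vex)
kiv  (by R15: p51, rez, foo)
p52  (by R30: kiv, nub)
gol  (by R34: p58, p50)
p55  (by R37: jom, p50)
mup  (by R29: p55, p52)
erm  (by R33: gol, p50)
p53  (by R4: erm, hep)
dil  (by R25: mup, zed)
p61  (by R27: dil, sil)
p46  (by R7: p61)
rab  (by R28: p46, p53)
nop  (by R1: rab)
zap  (by R12: nop)
p59  (by R38: zap)

Yes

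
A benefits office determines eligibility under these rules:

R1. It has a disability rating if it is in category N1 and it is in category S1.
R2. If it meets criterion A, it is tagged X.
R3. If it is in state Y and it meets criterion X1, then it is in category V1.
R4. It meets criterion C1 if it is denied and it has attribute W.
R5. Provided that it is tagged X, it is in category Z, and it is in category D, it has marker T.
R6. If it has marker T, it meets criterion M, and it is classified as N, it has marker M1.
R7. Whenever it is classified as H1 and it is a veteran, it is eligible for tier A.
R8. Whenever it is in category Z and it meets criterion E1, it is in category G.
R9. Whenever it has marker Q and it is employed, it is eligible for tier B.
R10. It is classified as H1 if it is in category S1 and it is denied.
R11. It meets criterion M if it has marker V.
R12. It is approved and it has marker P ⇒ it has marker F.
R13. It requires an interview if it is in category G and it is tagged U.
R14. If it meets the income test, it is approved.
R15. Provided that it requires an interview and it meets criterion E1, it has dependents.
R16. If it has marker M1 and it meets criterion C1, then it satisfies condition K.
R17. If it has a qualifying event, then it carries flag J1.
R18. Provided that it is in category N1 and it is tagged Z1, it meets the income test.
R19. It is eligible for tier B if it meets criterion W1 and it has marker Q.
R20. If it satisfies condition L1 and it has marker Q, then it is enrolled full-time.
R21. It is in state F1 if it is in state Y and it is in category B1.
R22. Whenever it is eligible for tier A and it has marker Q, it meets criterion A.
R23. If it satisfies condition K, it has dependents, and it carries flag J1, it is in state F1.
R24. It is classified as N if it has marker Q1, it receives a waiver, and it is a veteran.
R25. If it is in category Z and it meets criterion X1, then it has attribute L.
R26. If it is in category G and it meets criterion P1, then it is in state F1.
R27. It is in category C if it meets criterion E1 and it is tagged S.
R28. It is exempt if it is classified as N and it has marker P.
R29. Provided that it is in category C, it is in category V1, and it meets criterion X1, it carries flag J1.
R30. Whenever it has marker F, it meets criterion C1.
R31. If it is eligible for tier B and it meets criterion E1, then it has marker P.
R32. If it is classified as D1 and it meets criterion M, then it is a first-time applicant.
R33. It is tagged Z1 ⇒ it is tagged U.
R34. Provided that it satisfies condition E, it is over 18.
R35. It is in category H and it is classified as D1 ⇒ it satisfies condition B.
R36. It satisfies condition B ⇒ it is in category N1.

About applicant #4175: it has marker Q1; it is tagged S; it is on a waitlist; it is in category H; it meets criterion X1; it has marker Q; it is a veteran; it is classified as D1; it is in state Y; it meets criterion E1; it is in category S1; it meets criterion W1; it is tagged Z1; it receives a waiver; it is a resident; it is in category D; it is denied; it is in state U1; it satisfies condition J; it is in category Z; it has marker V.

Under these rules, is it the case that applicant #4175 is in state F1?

Yes

By R3 (it is in state Y, it meets criterion X1): it is in category V1.
By R8 (it is in category Z, it meets criterion E1): it is in category G.
By R10 (it is in category S1, it is denied): it is classified as H1.
By R11 (it has marker V): it meets criterion M.
By R19 (it meets criterion W1, it has marker Q): it is eligible for tier B.
By R24 (it has marker Q1, it receives a waiver, it is a veteran): it is classified as N.
By R27 (it meets criterion E1, it is tagged S): it is in category C.
By R29 (it is in category C, it is in category V1, it meets criterion X1): it carries flag J1.
By R31 (it is eligible for tier B, it meets criterion E1): it has marker P.
By R33 (it is tagged Z1): it is tagged U.
By R35 (it is in category H, it is classified as D1): it satisfies condition B.
By R36 (it satisfies condition B): it is in category N1.
By R7 (it is classified as H1, it is a veteran): it is eligible for tier A.
By R13 (it is in category G, it is tagged U): it requires an interview.
By R15 (it requires an interview, it meets criterion E1): it has dependents.
By R18 (it is in category N1, it is tagged Z1): it meets the income test.
By R22 (it is eligible for tier A, it has marker Q): it meets criterion A.
By R2 (it meets criterion A): it is tagged X.
By R5 (it is tagged X, it is in category Z, it is in category D): it has marker T.
By R6 (it has marker T, it meets criterion M, it is classified as N): it has marker M1.
By R14 (it meets the income test): it is approved.
By R12 (it is approved, it has marker P): it has marker F.
By R30 (it has marker F): it meets criterion C1.
By R16 (it has marker M1, it meets criterion C1): it satisfies condition K.
By R23 (it satisfies condition K, it has dependents, it carries flag J1): it is in state F1.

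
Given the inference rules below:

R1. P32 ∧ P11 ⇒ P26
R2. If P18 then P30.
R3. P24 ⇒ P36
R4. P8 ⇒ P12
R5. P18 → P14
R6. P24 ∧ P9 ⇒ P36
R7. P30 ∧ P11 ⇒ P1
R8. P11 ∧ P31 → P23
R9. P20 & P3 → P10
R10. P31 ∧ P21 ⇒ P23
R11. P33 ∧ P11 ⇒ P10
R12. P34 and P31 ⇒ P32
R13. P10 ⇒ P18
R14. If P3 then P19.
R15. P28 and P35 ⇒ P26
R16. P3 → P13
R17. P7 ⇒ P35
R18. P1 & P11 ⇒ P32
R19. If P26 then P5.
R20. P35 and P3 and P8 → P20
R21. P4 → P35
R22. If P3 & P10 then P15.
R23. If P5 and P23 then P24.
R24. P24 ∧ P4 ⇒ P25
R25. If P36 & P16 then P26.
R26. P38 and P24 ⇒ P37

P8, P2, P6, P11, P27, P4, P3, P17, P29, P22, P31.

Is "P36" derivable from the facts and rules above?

Yes

P23  (by R8: P11, P31)
P35  (by R21: P4)
P20  (by R20: P35, P3, P8)
P10  (by R9: P20, P3)
P18  (by R13: P10)
P30  (by R2: P18)
P1  (by R7: P30, P11)
P32  (by R18: P1, P11)
P26  (by R1: P32, P11)
P5  (by R19: P26)
P24  (by R23: P5, P23)
P36  (by R3: P24)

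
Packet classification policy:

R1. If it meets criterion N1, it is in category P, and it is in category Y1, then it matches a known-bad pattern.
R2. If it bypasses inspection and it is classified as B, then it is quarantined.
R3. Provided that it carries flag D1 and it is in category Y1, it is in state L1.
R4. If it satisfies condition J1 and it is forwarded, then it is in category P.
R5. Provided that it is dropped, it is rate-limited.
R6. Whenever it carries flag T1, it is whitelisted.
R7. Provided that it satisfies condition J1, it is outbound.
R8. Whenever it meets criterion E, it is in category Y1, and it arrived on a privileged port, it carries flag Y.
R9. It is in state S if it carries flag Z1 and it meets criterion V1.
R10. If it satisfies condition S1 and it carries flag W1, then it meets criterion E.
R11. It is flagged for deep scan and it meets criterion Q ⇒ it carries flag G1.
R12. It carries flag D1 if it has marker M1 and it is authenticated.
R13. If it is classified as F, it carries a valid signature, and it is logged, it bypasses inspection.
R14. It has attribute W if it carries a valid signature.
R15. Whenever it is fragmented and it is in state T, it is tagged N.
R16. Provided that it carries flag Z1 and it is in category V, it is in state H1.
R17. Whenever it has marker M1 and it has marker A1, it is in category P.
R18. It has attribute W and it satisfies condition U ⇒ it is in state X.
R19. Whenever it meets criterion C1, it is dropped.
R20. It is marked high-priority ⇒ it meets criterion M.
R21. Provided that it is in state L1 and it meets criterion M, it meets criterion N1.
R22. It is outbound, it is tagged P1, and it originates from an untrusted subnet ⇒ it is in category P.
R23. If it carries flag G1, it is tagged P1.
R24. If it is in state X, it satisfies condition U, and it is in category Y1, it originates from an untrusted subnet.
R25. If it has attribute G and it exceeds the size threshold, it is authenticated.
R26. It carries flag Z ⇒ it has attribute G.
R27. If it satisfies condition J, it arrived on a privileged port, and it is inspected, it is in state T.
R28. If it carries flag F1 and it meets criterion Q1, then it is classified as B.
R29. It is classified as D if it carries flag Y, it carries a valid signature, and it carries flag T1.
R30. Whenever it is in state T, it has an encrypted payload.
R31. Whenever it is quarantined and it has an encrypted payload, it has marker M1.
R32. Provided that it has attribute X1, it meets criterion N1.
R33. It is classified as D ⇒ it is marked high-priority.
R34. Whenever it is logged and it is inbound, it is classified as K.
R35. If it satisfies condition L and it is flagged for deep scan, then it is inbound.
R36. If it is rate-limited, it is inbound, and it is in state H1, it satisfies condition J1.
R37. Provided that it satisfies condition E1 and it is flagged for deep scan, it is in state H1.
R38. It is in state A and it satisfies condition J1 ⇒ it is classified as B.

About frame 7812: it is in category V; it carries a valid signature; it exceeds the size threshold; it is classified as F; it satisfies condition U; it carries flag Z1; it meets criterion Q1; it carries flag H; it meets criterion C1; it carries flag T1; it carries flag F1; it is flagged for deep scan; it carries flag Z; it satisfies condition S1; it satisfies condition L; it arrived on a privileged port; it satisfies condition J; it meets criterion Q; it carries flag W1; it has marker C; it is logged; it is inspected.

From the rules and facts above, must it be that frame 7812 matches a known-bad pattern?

No

Forward chaining from the given facts derives: is whitelisted, meets criterion E, carries flag G1, bypasses inspection, has attribute W, is in state H1, is in state X, is dropped, is tagged P1, has attribute G, is in state T, is classified as B, has an encrypted payload, is inbound, is quarantined, is rate-limited, is authenticated, has marker M1, is classified as K, satisfies condition J1, is outbound, carries flag D1.
The only rule concluding "it matches a known-bad pattern" is R1, which needs "it meets criterion N1"; that is never established.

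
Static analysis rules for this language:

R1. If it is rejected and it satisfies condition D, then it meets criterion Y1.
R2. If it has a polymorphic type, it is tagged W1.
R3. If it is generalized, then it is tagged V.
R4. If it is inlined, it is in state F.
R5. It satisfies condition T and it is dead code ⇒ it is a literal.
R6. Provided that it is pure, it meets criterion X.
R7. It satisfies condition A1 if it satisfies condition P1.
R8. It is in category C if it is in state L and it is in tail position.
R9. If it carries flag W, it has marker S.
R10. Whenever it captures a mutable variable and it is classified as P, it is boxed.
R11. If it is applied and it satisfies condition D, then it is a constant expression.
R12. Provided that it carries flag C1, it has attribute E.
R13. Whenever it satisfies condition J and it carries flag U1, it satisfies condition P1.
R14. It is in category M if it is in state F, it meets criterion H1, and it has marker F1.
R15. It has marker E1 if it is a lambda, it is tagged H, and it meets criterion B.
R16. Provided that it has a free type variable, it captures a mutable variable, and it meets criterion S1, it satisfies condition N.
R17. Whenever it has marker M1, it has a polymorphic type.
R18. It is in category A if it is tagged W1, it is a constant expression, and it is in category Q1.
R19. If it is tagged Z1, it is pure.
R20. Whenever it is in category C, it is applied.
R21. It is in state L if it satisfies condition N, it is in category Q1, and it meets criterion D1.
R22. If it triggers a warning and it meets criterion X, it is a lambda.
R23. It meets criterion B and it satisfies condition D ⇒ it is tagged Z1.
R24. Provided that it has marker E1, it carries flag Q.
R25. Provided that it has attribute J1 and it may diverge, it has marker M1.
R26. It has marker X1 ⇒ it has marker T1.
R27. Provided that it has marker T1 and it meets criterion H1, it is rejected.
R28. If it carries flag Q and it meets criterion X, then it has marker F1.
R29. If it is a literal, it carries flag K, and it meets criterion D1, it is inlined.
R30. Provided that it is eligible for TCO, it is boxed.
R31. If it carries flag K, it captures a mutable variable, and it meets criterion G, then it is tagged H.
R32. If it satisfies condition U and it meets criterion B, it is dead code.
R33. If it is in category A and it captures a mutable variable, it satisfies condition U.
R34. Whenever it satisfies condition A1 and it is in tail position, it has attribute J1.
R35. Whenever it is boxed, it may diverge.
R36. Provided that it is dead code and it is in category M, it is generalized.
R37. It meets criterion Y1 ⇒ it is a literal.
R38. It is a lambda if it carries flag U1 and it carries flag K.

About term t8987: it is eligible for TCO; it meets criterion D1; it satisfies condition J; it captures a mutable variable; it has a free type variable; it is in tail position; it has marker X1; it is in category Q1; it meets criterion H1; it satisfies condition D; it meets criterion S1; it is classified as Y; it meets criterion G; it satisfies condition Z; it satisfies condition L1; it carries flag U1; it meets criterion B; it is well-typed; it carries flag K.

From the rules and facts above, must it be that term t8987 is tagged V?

By R13 (it satisfies condition J, it carries flag U1): it satisfies condition P1.
By R16 (it has a free type variable, it captures a mutable variable, it meets criterion S1): it satisfies condition N.
By R21 (it satisfies condition N, it is in category Q1, it meets criterion D1): it is in state L.
By R23 (it meets criterion B, it satisfies condition D): it is tagged Z1.
By R26 (it has marker X1): it has marker T1.
By R27 (it has marker T1, it meets criterion H1): it is rejected.
By R30 (it is eligible for TCO): it is boxed.
By R31 (it carries flag K, it captures a mutable variable, it meets criterion G): it is tagged H.
By R35 (it is boxed): it may diverge.
By R38 (it carries flag U1, it carries flag K): it is a lambda.
By R1 (it is rejected, it satisfies condition D): it meets criterion Y1.
By R7 (it satisfies condition P1): it satisfies condition A1.
By R8 (it is in state L, it is in tail position): it is in category C.
By R15 (it is a lambda, it is tagged H, it meets criterion B): it has marker E1.
By R19 (it is tagged Z1): it is pure.
By R20 (it is in category C): it is applied.
By R24 (it has marker E1): it carries flag Q.
By R34 (it satisfies condition A1, it is in tail position): it has attribute J1.
By R37 (it meets criterion Y1): it is a literal.
By R6 (it is pure): it meets criterion X.
By R11 (it is applied, it satisfies condition D): it is a constant expression.
By R25 (it has attribute J1, it may diverge): it has marker M1.
By R28 (it carries flag Q, it meets criterion X): it has marker F1.
By R29 (it is a literal, it carries flag K, it meets criterion D1): it is inlined.
By R4 (it is inlined): it is in state F.
By R14 (it is in state F, it meets criterion H1, it has marker F1): it is in category M.
By R17 (it has marker M1): it has a polymorphic type.
By R2 (it has a polymorphic type): it is tagged W1.
By R18 (it is tagged W1, it is a constant expression, it is in category Q1): it is in category A.
By R33 (it is in category A, it captures a mutable variable): it satisfies condition U.
By R32 (it satisfies condition U, it meets criterion B): it is dead code.
By R36 (it is dead code, it is in category M): it is generalized.
By R3 (it is generalized): it is tagged V.

Yes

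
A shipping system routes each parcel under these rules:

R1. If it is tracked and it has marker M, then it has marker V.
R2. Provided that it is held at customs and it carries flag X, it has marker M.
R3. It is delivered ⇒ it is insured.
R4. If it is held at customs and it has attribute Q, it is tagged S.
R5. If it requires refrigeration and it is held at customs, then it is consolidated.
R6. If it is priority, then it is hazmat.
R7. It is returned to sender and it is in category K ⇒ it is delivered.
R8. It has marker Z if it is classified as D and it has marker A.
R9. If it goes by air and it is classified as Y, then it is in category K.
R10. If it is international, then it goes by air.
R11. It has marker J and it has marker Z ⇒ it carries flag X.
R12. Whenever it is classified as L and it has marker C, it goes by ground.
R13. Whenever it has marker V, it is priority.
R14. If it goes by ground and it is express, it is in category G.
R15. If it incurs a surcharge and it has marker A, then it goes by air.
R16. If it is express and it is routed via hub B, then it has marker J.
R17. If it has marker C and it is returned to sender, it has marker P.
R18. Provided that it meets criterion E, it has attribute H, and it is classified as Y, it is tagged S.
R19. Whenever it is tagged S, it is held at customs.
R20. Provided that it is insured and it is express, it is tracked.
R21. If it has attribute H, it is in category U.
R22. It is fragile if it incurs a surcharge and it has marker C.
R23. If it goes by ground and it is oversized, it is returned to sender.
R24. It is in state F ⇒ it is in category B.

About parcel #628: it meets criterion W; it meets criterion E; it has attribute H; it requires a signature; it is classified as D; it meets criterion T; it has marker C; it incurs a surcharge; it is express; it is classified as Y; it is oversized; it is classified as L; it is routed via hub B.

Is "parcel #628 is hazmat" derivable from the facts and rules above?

No

Forward chaining from the given facts derives: goes by ground, is in category G, has marker J, is tagged S, is held at customs, is in category U, is fragile, is returned to sender, has marker P.
The only rule concluding "it is hazmat" is R6, which needs "it is priority"; that is never established.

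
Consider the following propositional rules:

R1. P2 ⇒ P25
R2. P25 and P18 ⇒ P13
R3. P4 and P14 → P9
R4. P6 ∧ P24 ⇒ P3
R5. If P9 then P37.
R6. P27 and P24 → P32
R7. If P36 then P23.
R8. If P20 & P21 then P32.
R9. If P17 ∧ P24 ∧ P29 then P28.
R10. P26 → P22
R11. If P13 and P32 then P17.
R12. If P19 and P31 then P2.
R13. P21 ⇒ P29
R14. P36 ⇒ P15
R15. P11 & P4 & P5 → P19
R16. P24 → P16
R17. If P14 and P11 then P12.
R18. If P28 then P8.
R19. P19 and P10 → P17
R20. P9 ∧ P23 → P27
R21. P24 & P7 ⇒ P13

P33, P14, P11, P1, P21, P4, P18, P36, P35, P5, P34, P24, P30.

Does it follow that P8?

No

Forward chaining from the given facts derives: P9, P37, P23, P29, P15, P19, P16, P12, P27, P32.
The only rule concluding P8 is R18, which needs P28; that is never established.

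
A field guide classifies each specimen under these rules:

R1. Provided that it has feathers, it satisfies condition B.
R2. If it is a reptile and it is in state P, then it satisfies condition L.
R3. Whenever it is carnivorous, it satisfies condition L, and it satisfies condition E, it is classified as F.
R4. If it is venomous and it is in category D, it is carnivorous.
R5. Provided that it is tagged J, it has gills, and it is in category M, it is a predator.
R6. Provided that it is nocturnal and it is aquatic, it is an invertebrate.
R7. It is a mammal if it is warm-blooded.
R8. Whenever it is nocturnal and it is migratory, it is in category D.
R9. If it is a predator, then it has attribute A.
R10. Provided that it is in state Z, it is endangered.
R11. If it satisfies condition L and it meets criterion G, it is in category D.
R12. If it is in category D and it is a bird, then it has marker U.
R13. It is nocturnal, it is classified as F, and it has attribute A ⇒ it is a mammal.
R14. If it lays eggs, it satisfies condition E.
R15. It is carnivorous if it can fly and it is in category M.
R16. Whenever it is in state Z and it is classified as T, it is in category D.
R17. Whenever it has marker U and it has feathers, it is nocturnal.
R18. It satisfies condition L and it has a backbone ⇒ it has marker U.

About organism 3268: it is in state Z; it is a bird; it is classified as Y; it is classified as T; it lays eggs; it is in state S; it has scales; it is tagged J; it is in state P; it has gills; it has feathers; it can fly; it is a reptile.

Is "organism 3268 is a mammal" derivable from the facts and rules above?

No

Forward chaining from the given facts derives: satisfies condition B, satisfies condition L, is endangered, satisfies condition E, is in category D, has marker U, is nocturnal.
Rules concluding "it is a mammal": R7 needs "it is warm-blooded"; R13 needs "it is classified as F" — none of these are established.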